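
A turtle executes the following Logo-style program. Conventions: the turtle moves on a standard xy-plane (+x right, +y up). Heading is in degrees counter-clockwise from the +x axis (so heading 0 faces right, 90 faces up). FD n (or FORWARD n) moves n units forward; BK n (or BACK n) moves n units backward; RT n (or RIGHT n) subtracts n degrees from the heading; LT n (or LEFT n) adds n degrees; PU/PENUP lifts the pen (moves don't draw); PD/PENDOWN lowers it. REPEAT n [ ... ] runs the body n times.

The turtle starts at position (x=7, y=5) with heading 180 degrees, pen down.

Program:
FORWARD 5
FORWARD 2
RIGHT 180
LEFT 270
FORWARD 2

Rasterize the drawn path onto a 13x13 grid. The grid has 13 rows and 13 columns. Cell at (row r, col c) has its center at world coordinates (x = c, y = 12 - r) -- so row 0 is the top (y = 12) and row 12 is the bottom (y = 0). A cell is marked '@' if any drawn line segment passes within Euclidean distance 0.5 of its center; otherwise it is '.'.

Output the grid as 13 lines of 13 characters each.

Answer: .............
.............
.............
.............
.............
.............
.............
@@@@@@@@.....
@............
@............
.............
.............
.............

Derivation:
Segment 0: (7,5) -> (2,5)
Segment 1: (2,5) -> (0,5)
Segment 2: (0,5) -> (-0,3)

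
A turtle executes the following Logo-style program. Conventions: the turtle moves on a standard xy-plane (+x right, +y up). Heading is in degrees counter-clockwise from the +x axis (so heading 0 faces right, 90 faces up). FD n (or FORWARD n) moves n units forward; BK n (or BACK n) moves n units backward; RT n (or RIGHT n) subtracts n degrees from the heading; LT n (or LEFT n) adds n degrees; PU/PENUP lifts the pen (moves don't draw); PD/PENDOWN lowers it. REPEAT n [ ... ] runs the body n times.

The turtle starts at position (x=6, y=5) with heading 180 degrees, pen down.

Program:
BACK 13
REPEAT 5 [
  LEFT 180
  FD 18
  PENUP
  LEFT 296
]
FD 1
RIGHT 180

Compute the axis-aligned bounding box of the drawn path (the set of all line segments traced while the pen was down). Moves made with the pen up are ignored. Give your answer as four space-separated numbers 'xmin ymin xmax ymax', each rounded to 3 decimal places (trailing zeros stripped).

Executing turtle program step by step:
Start: pos=(6,5), heading=180, pen down
BK 13: (6,5) -> (19,5) [heading=180, draw]
REPEAT 5 [
  -- iteration 1/5 --
  LT 180: heading 180 -> 0
  FD 18: (19,5) -> (37,5) [heading=0, draw]
  PU: pen up
  LT 296: heading 0 -> 296
  -- iteration 2/5 --
  LT 180: heading 296 -> 116
  FD 18: (37,5) -> (29.109,21.178) [heading=116, move]
  PU: pen up
  LT 296: heading 116 -> 52
  -- iteration 3/5 --
  LT 180: heading 52 -> 232
  FD 18: (29.109,21.178) -> (18.027,6.994) [heading=232, move]
  PU: pen up
  LT 296: heading 232 -> 168
  -- iteration 4/5 --
  LT 180: heading 168 -> 348
  FD 18: (18.027,6.994) -> (35.634,3.252) [heading=348, move]
  PU: pen up
  LT 296: heading 348 -> 284
  -- iteration 5/5 --
  LT 180: heading 284 -> 104
  FD 18: (35.634,3.252) -> (31.279,20.717) [heading=104, move]
  PU: pen up
  LT 296: heading 104 -> 40
]
FD 1: (31.279,20.717) -> (32.046,21.36) [heading=40, move]
RT 180: heading 40 -> 220
Final: pos=(32.046,21.36), heading=220, 2 segment(s) drawn

Segment endpoints: x in {6, 19, 37}, y in {5, 5, 5}
xmin=6, ymin=5, xmax=37, ymax=5

Answer: 6 5 37 5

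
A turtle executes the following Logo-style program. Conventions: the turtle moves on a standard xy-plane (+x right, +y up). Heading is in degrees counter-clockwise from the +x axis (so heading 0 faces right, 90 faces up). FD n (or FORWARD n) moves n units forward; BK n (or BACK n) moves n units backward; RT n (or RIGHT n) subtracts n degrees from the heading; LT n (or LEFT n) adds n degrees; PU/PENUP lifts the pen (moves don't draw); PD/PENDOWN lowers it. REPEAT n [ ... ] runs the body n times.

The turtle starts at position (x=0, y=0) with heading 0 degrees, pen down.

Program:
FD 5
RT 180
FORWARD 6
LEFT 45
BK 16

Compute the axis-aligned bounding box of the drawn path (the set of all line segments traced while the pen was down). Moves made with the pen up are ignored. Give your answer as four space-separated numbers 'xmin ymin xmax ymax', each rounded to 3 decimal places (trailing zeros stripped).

Answer: -1 0 10.314 11.314

Derivation:
Executing turtle program step by step:
Start: pos=(0,0), heading=0, pen down
FD 5: (0,0) -> (5,0) [heading=0, draw]
RT 180: heading 0 -> 180
FD 6: (5,0) -> (-1,0) [heading=180, draw]
LT 45: heading 180 -> 225
BK 16: (-1,0) -> (10.314,11.314) [heading=225, draw]
Final: pos=(10.314,11.314), heading=225, 3 segment(s) drawn

Segment endpoints: x in {-1, 0, 5, 10.314}, y in {0, 0, 11.314}
xmin=-1, ymin=0, xmax=10.314, ymax=11.314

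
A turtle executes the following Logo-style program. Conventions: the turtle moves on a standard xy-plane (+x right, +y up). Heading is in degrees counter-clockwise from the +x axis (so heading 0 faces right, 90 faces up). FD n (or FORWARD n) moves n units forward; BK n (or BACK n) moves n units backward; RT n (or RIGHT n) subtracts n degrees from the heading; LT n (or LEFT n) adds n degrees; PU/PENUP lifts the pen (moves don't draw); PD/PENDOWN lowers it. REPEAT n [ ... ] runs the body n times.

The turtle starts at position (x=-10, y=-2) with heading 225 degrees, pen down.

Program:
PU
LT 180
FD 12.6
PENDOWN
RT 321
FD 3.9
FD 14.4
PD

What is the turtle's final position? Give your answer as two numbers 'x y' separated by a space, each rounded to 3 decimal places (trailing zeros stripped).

Executing turtle program step by step:
Start: pos=(-10,-2), heading=225, pen down
PU: pen up
LT 180: heading 225 -> 45
FD 12.6: (-10,-2) -> (-1.09,6.91) [heading=45, move]
PD: pen down
RT 321: heading 45 -> 84
FD 3.9: (-1.09,6.91) -> (-0.683,10.788) [heading=84, draw]
FD 14.4: (-0.683,10.788) -> (0.822,25.109) [heading=84, draw]
PD: pen down
Final: pos=(0.822,25.109), heading=84, 2 segment(s) drawn

Answer: 0.822 25.109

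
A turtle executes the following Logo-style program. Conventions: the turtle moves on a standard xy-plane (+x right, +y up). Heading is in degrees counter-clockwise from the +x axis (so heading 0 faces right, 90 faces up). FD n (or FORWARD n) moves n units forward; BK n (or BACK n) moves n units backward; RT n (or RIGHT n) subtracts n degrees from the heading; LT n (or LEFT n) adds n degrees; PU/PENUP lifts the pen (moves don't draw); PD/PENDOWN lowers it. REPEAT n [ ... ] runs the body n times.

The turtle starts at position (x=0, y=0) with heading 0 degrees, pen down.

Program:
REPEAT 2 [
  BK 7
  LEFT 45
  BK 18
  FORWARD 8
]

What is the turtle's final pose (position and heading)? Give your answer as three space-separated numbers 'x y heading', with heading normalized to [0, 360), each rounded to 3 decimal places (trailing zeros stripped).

Answer: -19.021 -22.021 90

Derivation:
Executing turtle program step by step:
Start: pos=(0,0), heading=0, pen down
REPEAT 2 [
  -- iteration 1/2 --
  BK 7: (0,0) -> (-7,0) [heading=0, draw]
  LT 45: heading 0 -> 45
  BK 18: (-7,0) -> (-19.728,-12.728) [heading=45, draw]
  FD 8: (-19.728,-12.728) -> (-14.071,-7.071) [heading=45, draw]
  -- iteration 2/2 --
  BK 7: (-14.071,-7.071) -> (-19.021,-12.021) [heading=45, draw]
  LT 45: heading 45 -> 90
  BK 18: (-19.021,-12.021) -> (-19.021,-30.021) [heading=90, draw]
  FD 8: (-19.021,-30.021) -> (-19.021,-22.021) [heading=90, draw]
]
Final: pos=(-19.021,-22.021), heading=90, 6 segment(s) drawn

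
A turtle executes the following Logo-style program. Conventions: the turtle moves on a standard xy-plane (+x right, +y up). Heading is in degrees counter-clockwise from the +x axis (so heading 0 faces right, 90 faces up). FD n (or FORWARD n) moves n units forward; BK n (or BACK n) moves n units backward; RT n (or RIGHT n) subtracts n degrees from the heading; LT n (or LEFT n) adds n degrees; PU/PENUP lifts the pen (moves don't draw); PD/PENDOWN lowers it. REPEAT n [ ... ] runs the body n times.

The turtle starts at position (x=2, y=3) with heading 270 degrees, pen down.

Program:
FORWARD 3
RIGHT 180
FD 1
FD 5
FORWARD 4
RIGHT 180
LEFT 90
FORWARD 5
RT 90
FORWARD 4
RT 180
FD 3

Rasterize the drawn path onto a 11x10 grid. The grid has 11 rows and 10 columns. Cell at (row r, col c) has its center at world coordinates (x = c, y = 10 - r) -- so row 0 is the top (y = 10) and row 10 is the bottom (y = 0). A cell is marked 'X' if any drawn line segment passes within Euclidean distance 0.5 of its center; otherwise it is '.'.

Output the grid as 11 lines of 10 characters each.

Answer: ..XXXXXX..
..X....X..
..X....X..
..X....X..
..X....X..
..X.......
..X.......
..X.......
..X.......
..X.......
..X.......

Derivation:
Segment 0: (2,3) -> (2,0)
Segment 1: (2,0) -> (2,1)
Segment 2: (2,1) -> (2,6)
Segment 3: (2,6) -> (2,10)
Segment 4: (2,10) -> (7,10)
Segment 5: (7,10) -> (7,6)
Segment 6: (7,6) -> (7,9)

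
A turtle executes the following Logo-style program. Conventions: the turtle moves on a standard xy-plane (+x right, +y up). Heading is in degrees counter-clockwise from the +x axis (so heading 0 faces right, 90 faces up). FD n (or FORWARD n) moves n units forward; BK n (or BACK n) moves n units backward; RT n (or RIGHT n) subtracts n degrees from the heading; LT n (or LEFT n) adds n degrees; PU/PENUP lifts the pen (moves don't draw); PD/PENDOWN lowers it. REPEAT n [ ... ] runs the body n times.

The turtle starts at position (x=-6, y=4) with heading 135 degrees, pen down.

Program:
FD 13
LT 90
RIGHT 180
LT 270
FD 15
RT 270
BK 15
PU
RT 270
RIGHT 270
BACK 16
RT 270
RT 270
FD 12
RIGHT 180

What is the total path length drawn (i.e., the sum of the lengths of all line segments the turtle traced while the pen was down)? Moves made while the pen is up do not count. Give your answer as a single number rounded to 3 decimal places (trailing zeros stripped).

Executing turtle program step by step:
Start: pos=(-6,4), heading=135, pen down
FD 13: (-6,4) -> (-15.192,13.192) [heading=135, draw]
LT 90: heading 135 -> 225
RT 180: heading 225 -> 45
LT 270: heading 45 -> 315
FD 15: (-15.192,13.192) -> (-4.586,2.586) [heading=315, draw]
RT 270: heading 315 -> 45
BK 15: (-4.586,2.586) -> (-15.192,-8.021) [heading=45, draw]
PU: pen up
RT 270: heading 45 -> 135
RT 270: heading 135 -> 225
BK 16: (-15.192,-8.021) -> (-3.879,3.293) [heading=225, move]
RT 270: heading 225 -> 315
RT 270: heading 315 -> 45
FD 12: (-3.879,3.293) -> (4.607,11.778) [heading=45, move]
RT 180: heading 45 -> 225
Final: pos=(4.607,11.778), heading=225, 3 segment(s) drawn

Segment lengths:
  seg 1: (-6,4) -> (-15.192,13.192), length = 13
  seg 2: (-15.192,13.192) -> (-4.586,2.586), length = 15
  seg 3: (-4.586,2.586) -> (-15.192,-8.021), length = 15
Total = 43

Answer: 43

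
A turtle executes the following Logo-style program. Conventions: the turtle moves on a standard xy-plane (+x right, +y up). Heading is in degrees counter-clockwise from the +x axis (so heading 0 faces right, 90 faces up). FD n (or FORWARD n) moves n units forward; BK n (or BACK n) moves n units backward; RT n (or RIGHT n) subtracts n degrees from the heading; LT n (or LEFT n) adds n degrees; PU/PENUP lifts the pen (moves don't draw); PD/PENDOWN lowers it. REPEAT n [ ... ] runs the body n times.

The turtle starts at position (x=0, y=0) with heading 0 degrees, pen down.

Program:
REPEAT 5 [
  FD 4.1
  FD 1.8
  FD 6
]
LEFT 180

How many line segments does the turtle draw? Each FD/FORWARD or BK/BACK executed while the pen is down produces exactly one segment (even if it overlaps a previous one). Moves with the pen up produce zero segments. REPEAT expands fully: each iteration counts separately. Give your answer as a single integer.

Answer: 15

Derivation:
Executing turtle program step by step:
Start: pos=(0,0), heading=0, pen down
REPEAT 5 [
  -- iteration 1/5 --
  FD 4.1: (0,0) -> (4.1,0) [heading=0, draw]
  FD 1.8: (4.1,0) -> (5.9,0) [heading=0, draw]
  FD 6: (5.9,0) -> (11.9,0) [heading=0, draw]
  -- iteration 2/5 --
  FD 4.1: (11.9,0) -> (16,0) [heading=0, draw]
  FD 1.8: (16,0) -> (17.8,0) [heading=0, draw]
  FD 6: (17.8,0) -> (23.8,0) [heading=0, draw]
  -- iteration 3/5 --
  FD 4.1: (23.8,0) -> (27.9,0) [heading=0, draw]
  FD 1.8: (27.9,0) -> (29.7,0) [heading=0, draw]
  FD 6: (29.7,0) -> (35.7,0) [heading=0, draw]
  -- iteration 4/5 --
  FD 4.1: (35.7,0) -> (39.8,0) [heading=0, draw]
  FD 1.8: (39.8,0) -> (41.6,0) [heading=0, draw]
  FD 6: (41.6,0) -> (47.6,0) [heading=0, draw]
  -- iteration 5/5 --
  FD 4.1: (47.6,0) -> (51.7,0) [heading=0, draw]
  FD 1.8: (51.7,0) -> (53.5,0) [heading=0, draw]
  FD 6: (53.5,0) -> (59.5,0) [heading=0, draw]
]
LT 180: heading 0 -> 180
Final: pos=(59.5,0), heading=180, 15 segment(s) drawn
Segments drawn: 15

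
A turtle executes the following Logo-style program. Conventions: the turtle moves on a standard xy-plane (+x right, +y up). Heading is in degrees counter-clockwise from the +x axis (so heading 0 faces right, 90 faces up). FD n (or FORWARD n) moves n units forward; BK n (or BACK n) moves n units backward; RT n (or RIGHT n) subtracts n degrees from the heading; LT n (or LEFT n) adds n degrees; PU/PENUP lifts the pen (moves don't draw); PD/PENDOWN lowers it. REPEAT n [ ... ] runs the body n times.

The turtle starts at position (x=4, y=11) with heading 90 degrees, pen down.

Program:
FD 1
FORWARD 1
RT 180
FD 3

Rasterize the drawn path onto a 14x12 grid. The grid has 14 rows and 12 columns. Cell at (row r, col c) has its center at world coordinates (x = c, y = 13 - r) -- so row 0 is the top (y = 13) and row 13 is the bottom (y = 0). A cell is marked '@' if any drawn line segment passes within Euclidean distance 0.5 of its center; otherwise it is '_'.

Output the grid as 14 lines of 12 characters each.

Segment 0: (4,11) -> (4,12)
Segment 1: (4,12) -> (4,13)
Segment 2: (4,13) -> (4,10)

Answer: ____@_______
____@_______
____@_______
____@_______
____________
____________
____________
____________
____________
____________
____________
____________
____________
____________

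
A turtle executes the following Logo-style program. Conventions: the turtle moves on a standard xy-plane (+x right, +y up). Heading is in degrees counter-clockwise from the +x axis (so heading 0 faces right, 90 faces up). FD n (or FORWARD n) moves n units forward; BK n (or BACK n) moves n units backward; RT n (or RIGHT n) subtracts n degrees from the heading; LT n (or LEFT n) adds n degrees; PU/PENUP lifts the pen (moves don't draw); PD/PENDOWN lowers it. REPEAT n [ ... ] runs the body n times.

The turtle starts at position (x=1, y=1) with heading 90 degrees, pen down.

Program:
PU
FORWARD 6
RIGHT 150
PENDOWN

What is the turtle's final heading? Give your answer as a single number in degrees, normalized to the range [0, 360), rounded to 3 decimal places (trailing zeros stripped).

Executing turtle program step by step:
Start: pos=(1,1), heading=90, pen down
PU: pen up
FD 6: (1,1) -> (1,7) [heading=90, move]
RT 150: heading 90 -> 300
PD: pen down
Final: pos=(1,7), heading=300, 0 segment(s) drawn

Answer: 300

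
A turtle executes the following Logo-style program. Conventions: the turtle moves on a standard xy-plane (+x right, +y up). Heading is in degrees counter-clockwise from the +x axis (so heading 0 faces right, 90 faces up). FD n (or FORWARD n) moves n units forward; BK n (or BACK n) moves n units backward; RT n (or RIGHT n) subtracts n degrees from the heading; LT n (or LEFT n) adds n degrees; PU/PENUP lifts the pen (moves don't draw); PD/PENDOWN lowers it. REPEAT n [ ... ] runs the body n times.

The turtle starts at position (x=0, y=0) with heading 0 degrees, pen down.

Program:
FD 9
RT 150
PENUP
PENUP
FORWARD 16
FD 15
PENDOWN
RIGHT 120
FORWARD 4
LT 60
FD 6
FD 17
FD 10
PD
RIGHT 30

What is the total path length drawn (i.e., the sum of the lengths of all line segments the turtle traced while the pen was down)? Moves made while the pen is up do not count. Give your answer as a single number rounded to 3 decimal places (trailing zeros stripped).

Executing turtle program step by step:
Start: pos=(0,0), heading=0, pen down
FD 9: (0,0) -> (9,0) [heading=0, draw]
RT 150: heading 0 -> 210
PU: pen up
PU: pen up
FD 16: (9,0) -> (-4.856,-8) [heading=210, move]
FD 15: (-4.856,-8) -> (-17.847,-15.5) [heading=210, move]
PD: pen down
RT 120: heading 210 -> 90
FD 4: (-17.847,-15.5) -> (-17.847,-11.5) [heading=90, draw]
LT 60: heading 90 -> 150
FD 6: (-17.847,-11.5) -> (-23.043,-8.5) [heading=150, draw]
FD 17: (-23.043,-8.5) -> (-37.765,0) [heading=150, draw]
FD 10: (-37.765,0) -> (-46.426,5) [heading=150, draw]
PD: pen down
RT 30: heading 150 -> 120
Final: pos=(-46.426,5), heading=120, 5 segment(s) drawn

Segment lengths:
  seg 1: (0,0) -> (9,0), length = 9
  seg 2: (-17.847,-15.5) -> (-17.847,-11.5), length = 4
  seg 3: (-17.847,-11.5) -> (-23.043,-8.5), length = 6
  seg 4: (-23.043,-8.5) -> (-37.765,0), length = 17
  seg 5: (-37.765,0) -> (-46.426,5), length = 10
Total = 46

Answer: 46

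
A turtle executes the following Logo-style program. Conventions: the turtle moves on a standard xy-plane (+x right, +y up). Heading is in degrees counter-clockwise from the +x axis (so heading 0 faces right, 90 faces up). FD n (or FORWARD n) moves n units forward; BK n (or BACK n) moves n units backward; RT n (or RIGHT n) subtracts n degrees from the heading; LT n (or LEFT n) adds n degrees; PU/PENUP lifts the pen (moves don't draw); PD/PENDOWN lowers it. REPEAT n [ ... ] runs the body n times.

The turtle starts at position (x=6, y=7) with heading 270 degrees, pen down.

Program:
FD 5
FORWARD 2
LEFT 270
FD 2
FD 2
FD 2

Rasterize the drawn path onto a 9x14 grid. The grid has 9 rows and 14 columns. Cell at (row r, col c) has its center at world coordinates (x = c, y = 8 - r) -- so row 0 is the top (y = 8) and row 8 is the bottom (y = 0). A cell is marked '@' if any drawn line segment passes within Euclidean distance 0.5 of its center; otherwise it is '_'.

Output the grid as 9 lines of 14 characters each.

Answer: ______________
______@_______
______@_______
______@_______
______@_______
______@_______
______@_______
______@_______
@@@@@@@_______

Derivation:
Segment 0: (6,7) -> (6,2)
Segment 1: (6,2) -> (6,0)
Segment 2: (6,0) -> (4,0)
Segment 3: (4,0) -> (2,0)
Segment 4: (2,0) -> (-0,0)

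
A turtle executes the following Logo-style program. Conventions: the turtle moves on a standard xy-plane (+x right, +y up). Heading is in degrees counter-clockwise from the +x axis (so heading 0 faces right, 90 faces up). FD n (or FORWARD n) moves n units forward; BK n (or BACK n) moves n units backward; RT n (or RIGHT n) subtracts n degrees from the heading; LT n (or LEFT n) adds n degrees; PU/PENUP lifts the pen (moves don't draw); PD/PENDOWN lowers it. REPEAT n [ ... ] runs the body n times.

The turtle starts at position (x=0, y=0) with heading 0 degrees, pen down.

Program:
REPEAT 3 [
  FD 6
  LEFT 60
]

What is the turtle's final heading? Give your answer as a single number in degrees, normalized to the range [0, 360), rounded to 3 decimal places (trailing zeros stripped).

Executing turtle program step by step:
Start: pos=(0,0), heading=0, pen down
REPEAT 3 [
  -- iteration 1/3 --
  FD 6: (0,0) -> (6,0) [heading=0, draw]
  LT 60: heading 0 -> 60
  -- iteration 2/3 --
  FD 6: (6,0) -> (9,5.196) [heading=60, draw]
  LT 60: heading 60 -> 120
  -- iteration 3/3 --
  FD 6: (9,5.196) -> (6,10.392) [heading=120, draw]
  LT 60: heading 120 -> 180
]
Final: pos=(6,10.392), heading=180, 3 segment(s) drawn

Answer: 180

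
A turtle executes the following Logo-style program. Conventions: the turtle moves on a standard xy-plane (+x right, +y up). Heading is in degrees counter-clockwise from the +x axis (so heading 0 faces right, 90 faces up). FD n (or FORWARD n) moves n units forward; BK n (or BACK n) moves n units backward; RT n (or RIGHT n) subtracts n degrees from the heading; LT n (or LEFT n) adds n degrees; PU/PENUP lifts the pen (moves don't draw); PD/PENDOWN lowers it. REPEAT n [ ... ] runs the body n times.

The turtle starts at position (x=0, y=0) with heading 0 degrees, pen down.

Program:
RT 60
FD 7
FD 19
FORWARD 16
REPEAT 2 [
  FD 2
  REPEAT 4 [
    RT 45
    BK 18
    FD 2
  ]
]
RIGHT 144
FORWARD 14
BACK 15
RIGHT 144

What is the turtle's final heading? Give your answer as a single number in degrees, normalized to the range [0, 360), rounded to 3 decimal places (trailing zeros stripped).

Executing turtle program step by step:
Start: pos=(0,0), heading=0, pen down
RT 60: heading 0 -> 300
FD 7: (0,0) -> (3.5,-6.062) [heading=300, draw]
FD 19: (3.5,-6.062) -> (13,-22.517) [heading=300, draw]
FD 16: (13,-22.517) -> (21,-36.373) [heading=300, draw]
REPEAT 2 [
  -- iteration 1/2 --
  FD 2: (21,-36.373) -> (22,-38.105) [heading=300, draw]
  REPEAT 4 [
    -- iteration 1/4 --
    RT 45: heading 300 -> 255
    BK 18: (22,-38.105) -> (26.659,-20.718) [heading=255, draw]
    FD 2: (26.659,-20.718) -> (26.141,-22.65) [heading=255, draw]
    -- iteration 2/4 --
    RT 45: heading 255 -> 210
    BK 18: (26.141,-22.65) -> (41.73,-13.65) [heading=210, draw]
    FD 2: (41.73,-13.65) -> (39.998,-14.65) [heading=210, draw]
    -- iteration 3/4 --
    RT 45: heading 210 -> 165
    BK 18: (39.998,-14.65) -> (57.384,-19.309) [heading=165, draw]
    FD 2: (57.384,-19.309) -> (55.452,-18.791) [heading=165, draw]
    -- iteration 4/4 --
    RT 45: heading 165 -> 120
    BK 18: (55.452,-18.791) -> (64.452,-34.38) [heading=120, draw]
    FD 2: (64.452,-34.38) -> (63.452,-32.648) [heading=120, draw]
  ]
  -- iteration 2/2 --
  FD 2: (63.452,-32.648) -> (62.452,-30.916) [heading=120, draw]
  REPEAT 4 [
    -- iteration 1/4 --
    RT 45: heading 120 -> 75
    BK 18: (62.452,-30.916) -> (57.794,-48.302) [heading=75, draw]
    FD 2: (57.794,-48.302) -> (58.311,-46.371) [heading=75, draw]
    -- iteration 2/4 --
    RT 45: heading 75 -> 30
    BK 18: (58.311,-46.371) -> (42.723,-55.371) [heading=30, draw]
    FD 2: (42.723,-55.371) -> (44.455,-54.371) [heading=30, draw]
    -- iteration 3/4 --
    RT 45: heading 30 -> 345
    BK 18: (44.455,-54.371) -> (27.068,-49.712) [heading=345, draw]
    FD 2: (27.068,-49.712) -> (29,-50.229) [heading=345, draw]
    -- iteration 4/4 --
    RT 45: heading 345 -> 300
    BK 18: (29,-50.229) -> (20,-34.641) [heading=300, draw]
    FD 2: (20,-34.641) -> (21,-36.373) [heading=300, draw]
  ]
]
RT 144: heading 300 -> 156
FD 14: (21,-36.373) -> (8.21,-30.679) [heading=156, draw]
BK 15: (8.21,-30.679) -> (21.914,-36.78) [heading=156, draw]
RT 144: heading 156 -> 12
Final: pos=(21.914,-36.78), heading=12, 23 segment(s) drawn

Answer: 12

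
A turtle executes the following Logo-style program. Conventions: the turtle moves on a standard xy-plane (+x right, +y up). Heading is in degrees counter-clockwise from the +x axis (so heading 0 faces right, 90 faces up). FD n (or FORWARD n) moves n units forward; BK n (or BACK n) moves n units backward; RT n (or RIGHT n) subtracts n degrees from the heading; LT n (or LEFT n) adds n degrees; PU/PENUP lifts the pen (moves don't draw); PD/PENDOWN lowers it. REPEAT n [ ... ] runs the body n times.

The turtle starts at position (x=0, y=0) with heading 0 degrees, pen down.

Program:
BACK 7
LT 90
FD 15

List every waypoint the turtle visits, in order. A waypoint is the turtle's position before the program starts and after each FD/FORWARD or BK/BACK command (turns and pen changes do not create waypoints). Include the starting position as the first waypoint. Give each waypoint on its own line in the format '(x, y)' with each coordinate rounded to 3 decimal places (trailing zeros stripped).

Executing turtle program step by step:
Start: pos=(0,0), heading=0, pen down
BK 7: (0,0) -> (-7,0) [heading=0, draw]
LT 90: heading 0 -> 90
FD 15: (-7,0) -> (-7,15) [heading=90, draw]
Final: pos=(-7,15), heading=90, 2 segment(s) drawn
Waypoints (3 total):
(0, 0)
(-7, 0)
(-7, 15)

Answer: (0, 0)
(-7, 0)
(-7, 15)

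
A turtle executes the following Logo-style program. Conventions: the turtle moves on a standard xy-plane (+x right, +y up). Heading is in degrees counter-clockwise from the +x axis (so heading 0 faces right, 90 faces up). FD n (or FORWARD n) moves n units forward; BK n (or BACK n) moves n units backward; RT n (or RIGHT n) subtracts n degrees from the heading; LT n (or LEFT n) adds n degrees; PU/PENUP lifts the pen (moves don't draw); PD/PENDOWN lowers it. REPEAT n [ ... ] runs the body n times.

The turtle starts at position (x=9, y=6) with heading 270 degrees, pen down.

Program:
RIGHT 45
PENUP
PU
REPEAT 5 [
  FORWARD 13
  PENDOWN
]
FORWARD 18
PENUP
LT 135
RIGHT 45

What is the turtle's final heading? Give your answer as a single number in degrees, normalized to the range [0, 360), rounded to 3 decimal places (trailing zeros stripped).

Executing turtle program step by step:
Start: pos=(9,6), heading=270, pen down
RT 45: heading 270 -> 225
PU: pen up
PU: pen up
REPEAT 5 [
  -- iteration 1/5 --
  FD 13: (9,6) -> (-0.192,-3.192) [heading=225, move]
  PD: pen down
  -- iteration 2/5 --
  FD 13: (-0.192,-3.192) -> (-9.385,-12.385) [heading=225, draw]
  PD: pen down
  -- iteration 3/5 --
  FD 13: (-9.385,-12.385) -> (-18.577,-21.577) [heading=225, draw]
  PD: pen down
  -- iteration 4/5 --
  FD 13: (-18.577,-21.577) -> (-27.77,-30.77) [heading=225, draw]
  PD: pen down
  -- iteration 5/5 --
  FD 13: (-27.77,-30.77) -> (-36.962,-39.962) [heading=225, draw]
  PD: pen down
]
FD 18: (-36.962,-39.962) -> (-49.69,-52.69) [heading=225, draw]
PU: pen up
LT 135: heading 225 -> 0
RT 45: heading 0 -> 315
Final: pos=(-49.69,-52.69), heading=315, 5 segment(s) drawn

Answer: 315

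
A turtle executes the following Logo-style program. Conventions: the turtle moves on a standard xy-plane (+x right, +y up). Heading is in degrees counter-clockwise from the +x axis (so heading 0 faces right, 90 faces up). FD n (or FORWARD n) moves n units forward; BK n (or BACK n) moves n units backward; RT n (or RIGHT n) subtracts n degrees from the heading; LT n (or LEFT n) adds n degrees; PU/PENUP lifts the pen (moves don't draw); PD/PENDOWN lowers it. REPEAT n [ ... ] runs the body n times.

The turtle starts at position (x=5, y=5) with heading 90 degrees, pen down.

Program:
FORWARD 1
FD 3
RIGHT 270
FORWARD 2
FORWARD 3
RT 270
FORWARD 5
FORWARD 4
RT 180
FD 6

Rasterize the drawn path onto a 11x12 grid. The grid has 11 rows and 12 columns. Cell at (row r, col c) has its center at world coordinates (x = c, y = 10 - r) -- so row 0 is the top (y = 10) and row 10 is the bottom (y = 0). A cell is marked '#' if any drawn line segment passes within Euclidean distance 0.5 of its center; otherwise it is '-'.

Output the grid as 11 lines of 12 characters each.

Segment 0: (5,5) -> (5,6)
Segment 1: (5,6) -> (5,9)
Segment 2: (5,9) -> (3,9)
Segment 3: (3,9) -> (0,9)
Segment 4: (0,9) -> (0,4)
Segment 5: (0,4) -> (0,0)
Segment 6: (0,0) -> (0,6)

Answer: ------------
######------
#----#------
#----#------
#----#------
#----#------
#-----------
#-----------
#-----------
#-----------
#-----------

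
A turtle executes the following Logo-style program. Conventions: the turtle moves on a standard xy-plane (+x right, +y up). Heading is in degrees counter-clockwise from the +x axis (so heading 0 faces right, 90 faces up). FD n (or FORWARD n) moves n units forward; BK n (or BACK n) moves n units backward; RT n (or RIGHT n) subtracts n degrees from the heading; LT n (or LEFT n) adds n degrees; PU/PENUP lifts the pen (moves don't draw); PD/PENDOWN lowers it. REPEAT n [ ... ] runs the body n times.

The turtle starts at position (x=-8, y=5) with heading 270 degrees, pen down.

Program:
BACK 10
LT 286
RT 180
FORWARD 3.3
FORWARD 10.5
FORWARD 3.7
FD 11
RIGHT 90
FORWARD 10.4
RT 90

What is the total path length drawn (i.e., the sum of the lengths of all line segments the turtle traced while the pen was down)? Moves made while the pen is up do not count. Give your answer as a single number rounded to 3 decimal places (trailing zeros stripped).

Answer: 48.9

Derivation:
Executing turtle program step by step:
Start: pos=(-8,5), heading=270, pen down
BK 10: (-8,5) -> (-8,15) [heading=270, draw]
LT 286: heading 270 -> 196
RT 180: heading 196 -> 16
FD 3.3: (-8,15) -> (-4.828,15.91) [heading=16, draw]
FD 10.5: (-4.828,15.91) -> (5.265,18.804) [heading=16, draw]
FD 3.7: (5.265,18.804) -> (8.822,19.824) [heading=16, draw]
FD 11: (8.822,19.824) -> (19.396,22.856) [heading=16, draw]
RT 90: heading 16 -> 286
FD 10.4: (19.396,22.856) -> (22.263,12.859) [heading=286, draw]
RT 90: heading 286 -> 196
Final: pos=(22.263,12.859), heading=196, 6 segment(s) drawn

Segment lengths:
  seg 1: (-8,5) -> (-8,15), length = 10
  seg 2: (-8,15) -> (-4.828,15.91), length = 3.3
  seg 3: (-4.828,15.91) -> (5.265,18.804), length = 10.5
  seg 4: (5.265,18.804) -> (8.822,19.824), length = 3.7
  seg 5: (8.822,19.824) -> (19.396,22.856), length = 11
  seg 6: (19.396,22.856) -> (22.263,12.859), length = 10.4
Total = 48.9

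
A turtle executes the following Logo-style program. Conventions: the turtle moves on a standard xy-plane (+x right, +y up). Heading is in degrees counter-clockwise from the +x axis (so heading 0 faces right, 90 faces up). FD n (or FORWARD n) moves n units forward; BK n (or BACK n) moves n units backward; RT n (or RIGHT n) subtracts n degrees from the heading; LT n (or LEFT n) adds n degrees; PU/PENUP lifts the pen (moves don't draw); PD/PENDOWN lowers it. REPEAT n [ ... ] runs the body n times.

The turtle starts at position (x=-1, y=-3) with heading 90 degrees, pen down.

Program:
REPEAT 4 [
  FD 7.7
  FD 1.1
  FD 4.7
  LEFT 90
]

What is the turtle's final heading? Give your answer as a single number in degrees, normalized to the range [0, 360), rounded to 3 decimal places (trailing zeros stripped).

Answer: 90

Derivation:
Executing turtle program step by step:
Start: pos=(-1,-3), heading=90, pen down
REPEAT 4 [
  -- iteration 1/4 --
  FD 7.7: (-1,-3) -> (-1,4.7) [heading=90, draw]
  FD 1.1: (-1,4.7) -> (-1,5.8) [heading=90, draw]
  FD 4.7: (-1,5.8) -> (-1,10.5) [heading=90, draw]
  LT 90: heading 90 -> 180
  -- iteration 2/4 --
  FD 7.7: (-1,10.5) -> (-8.7,10.5) [heading=180, draw]
  FD 1.1: (-8.7,10.5) -> (-9.8,10.5) [heading=180, draw]
  FD 4.7: (-9.8,10.5) -> (-14.5,10.5) [heading=180, draw]
  LT 90: heading 180 -> 270
  -- iteration 3/4 --
  FD 7.7: (-14.5,10.5) -> (-14.5,2.8) [heading=270, draw]
  FD 1.1: (-14.5,2.8) -> (-14.5,1.7) [heading=270, draw]
  FD 4.7: (-14.5,1.7) -> (-14.5,-3) [heading=270, draw]
  LT 90: heading 270 -> 0
  -- iteration 4/4 --
  FD 7.7: (-14.5,-3) -> (-6.8,-3) [heading=0, draw]
  FD 1.1: (-6.8,-3) -> (-5.7,-3) [heading=0, draw]
  FD 4.7: (-5.7,-3) -> (-1,-3) [heading=0, draw]
  LT 90: heading 0 -> 90
]
Final: pos=(-1,-3), heading=90, 12 segment(s) drawn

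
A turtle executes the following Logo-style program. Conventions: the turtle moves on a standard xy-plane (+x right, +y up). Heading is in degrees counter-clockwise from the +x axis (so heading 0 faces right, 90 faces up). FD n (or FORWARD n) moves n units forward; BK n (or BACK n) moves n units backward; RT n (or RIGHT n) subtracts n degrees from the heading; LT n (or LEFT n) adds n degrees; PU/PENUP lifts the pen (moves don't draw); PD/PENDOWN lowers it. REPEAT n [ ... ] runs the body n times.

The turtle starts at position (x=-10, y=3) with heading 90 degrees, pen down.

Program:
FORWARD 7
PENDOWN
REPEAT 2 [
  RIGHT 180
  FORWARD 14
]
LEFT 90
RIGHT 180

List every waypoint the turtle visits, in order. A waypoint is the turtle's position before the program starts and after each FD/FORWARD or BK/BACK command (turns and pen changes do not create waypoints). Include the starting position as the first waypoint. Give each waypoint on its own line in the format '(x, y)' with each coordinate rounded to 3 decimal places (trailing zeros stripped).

Answer: (-10, 3)
(-10, 10)
(-10, -4)
(-10, 10)

Derivation:
Executing turtle program step by step:
Start: pos=(-10,3), heading=90, pen down
FD 7: (-10,3) -> (-10,10) [heading=90, draw]
PD: pen down
REPEAT 2 [
  -- iteration 1/2 --
  RT 180: heading 90 -> 270
  FD 14: (-10,10) -> (-10,-4) [heading=270, draw]
  -- iteration 2/2 --
  RT 180: heading 270 -> 90
  FD 14: (-10,-4) -> (-10,10) [heading=90, draw]
]
LT 90: heading 90 -> 180
RT 180: heading 180 -> 0
Final: pos=(-10,10), heading=0, 3 segment(s) drawn
Waypoints (4 total):
(-10, 3)
(-10, 10)
(-10, -4)
(-10, 10)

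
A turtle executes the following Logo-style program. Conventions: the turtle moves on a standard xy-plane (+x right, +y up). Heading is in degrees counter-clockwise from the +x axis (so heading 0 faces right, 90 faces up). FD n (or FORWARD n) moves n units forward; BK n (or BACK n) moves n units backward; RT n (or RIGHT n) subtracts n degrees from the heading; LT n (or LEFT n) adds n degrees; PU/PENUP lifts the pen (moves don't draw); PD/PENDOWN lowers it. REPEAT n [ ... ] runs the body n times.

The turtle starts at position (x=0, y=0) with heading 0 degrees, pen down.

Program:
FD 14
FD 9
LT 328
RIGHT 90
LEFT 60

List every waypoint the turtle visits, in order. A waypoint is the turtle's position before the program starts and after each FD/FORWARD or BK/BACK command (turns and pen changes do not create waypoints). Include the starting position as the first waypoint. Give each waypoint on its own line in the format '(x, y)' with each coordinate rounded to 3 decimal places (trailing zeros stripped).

Executing turtle program step by step:
Start: pos=(0,0), heading=0, pen down
FD 14: (0,0) -> (14,0) [heading=0, draw]
FD 9: (14,0) -> (23,0) [heading=0, draw]
LT 328: heading 0 -> 328
RT 90: heading 328 -> 238
LT 60: heading 238 -> 298
Final: pos=(23,0), heading=298, 2 segment(s) drawn
Waypoints (3 total):
(0, 0)
(14, 0)
(23, 0)

Answer: (0, 0)
(14, 0)
(23, 0)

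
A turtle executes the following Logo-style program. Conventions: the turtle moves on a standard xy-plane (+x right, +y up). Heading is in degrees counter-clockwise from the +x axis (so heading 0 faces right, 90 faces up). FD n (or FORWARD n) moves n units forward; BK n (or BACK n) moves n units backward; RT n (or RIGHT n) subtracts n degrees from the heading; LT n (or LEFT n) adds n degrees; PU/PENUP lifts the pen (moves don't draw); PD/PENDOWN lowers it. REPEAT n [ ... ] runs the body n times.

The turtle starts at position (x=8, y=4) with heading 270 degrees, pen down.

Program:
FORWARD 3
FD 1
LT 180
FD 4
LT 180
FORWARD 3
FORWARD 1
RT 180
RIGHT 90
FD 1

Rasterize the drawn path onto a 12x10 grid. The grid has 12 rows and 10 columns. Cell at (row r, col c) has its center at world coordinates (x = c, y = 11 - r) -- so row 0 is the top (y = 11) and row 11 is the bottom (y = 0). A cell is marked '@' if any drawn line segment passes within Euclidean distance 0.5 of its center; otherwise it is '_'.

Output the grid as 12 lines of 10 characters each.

Segment 0: (8,4) -> (8,1)
Segment 1: (8,1) -> (8,0)
Segment 2: (8,0) -> (8,4)
Segment 3: (8,4) -> (8,1)
Segment 4: (8,1) -> (8,0)
Segment 5: (8,0) -> (9,-0)

Answer: __________
__________
__________
__________
__________
__________
__________
________@_
________@_
________@_
________@_
________@@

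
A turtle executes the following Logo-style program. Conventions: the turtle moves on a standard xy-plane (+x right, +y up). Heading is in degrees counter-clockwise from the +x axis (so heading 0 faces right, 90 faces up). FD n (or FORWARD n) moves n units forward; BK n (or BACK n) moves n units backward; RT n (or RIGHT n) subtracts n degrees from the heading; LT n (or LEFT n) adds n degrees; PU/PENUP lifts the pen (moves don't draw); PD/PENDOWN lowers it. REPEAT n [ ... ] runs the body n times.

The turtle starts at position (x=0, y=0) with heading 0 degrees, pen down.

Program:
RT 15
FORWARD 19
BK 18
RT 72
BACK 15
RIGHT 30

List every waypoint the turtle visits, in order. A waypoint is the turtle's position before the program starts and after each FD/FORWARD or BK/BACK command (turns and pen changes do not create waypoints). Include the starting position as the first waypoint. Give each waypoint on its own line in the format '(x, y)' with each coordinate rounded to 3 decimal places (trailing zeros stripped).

Answer: (0, 0)
(18.353, -4.918)
(0.966, -0.259)
(0.181, 14.721)

Derivation:
Executing turtle program step by step:
Start: pos=(0,0), heading=0, pen down
RT 15: heading 0 -> 345
FD 19: (0,0) -> (18.353,-4.918) [heading=345, draw]
BK 18: (18.353,-4.918) -> (0.966,-0.259) [heading=345, draw]
RT 72: heading 345 -> 273
BK 15: (0.966,-0.259) -> (0.181,14.721) [heading=273, draw]
RT 30: heading 273 -> 243
Final: pos=(0.181,14.721), heading=243, 3 segment(s) drawn
Waypoints (4 total):
(0, 0)
(18.353, -4.918)
(0.966, -0.259)
(0.181, 14.721)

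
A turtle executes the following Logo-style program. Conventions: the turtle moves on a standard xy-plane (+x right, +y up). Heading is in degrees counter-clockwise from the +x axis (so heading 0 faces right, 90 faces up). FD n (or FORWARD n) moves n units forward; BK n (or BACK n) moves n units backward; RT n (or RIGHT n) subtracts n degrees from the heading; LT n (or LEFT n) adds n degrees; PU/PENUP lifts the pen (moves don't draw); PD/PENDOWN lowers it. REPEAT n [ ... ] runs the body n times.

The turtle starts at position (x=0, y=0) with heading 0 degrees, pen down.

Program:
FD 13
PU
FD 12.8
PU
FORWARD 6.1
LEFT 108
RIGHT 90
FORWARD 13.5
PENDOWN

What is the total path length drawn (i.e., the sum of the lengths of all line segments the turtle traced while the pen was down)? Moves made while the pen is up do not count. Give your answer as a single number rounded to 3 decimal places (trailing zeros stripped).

Answer: 13

Derivation:
Executing turtle program step by step:
Start: pos=(0,0), heading=0, pen down
FD 13: (0,0) -> (13,0) [heading=0, draw]
PU: pen up
FD 12.8: (13,0) -> (25.8,0) [heading=0, move]
PU: pen up
FD 6.1: (25.8,0) -> (31.9,0) [heading=0, move]
LT 108: heading 0 -> 108
RT 90: heading 108 -> 18
FD 13.5: (31.9,0) -> (44.739,4.172) [heading=18, move]
PD: pen down
Final: pos=(44.739,4.172), heading=18, 1 segment(s) drawn

Segment lengths:
  seg 1: (0,0) -> (13,0), length = 13
Total = 13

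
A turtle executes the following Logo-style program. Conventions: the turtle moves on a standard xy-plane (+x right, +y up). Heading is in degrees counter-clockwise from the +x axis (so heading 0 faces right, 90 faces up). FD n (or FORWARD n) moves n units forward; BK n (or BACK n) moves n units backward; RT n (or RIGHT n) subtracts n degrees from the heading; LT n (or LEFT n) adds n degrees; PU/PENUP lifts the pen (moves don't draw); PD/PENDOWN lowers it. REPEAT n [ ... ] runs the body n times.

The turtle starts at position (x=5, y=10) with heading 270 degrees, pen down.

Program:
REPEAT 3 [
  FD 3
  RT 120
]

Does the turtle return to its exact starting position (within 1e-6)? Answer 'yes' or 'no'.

Executing turtle program step by step:
Start: pos=(5,10), heading=270, pen down
REPEAT 3 [
  -- iteration 1/3 --
  FD 3: (5,10) -> (5,7) [heading=270, draw]
  RT 120: heading 270 -> 150
  -- iteration 2/3 --
  FD 3: (5,7) -> (2.402,8.5) [heading=150, draw]
  RT 120: heading 150 -> 30
  -- iteration 3/3 --
  FD 3: (2.402,8.5) -> (5,10) [heading=30, draw]
  RT 120: heading 30 -> 270
]
Final: pos=(5,10), heading=270, 3 segment(s) drawn

Start position: (5, 10)
Final position: (5, 10)
Distance = 0; < 1e-6 -> CLOSED

Answer: yes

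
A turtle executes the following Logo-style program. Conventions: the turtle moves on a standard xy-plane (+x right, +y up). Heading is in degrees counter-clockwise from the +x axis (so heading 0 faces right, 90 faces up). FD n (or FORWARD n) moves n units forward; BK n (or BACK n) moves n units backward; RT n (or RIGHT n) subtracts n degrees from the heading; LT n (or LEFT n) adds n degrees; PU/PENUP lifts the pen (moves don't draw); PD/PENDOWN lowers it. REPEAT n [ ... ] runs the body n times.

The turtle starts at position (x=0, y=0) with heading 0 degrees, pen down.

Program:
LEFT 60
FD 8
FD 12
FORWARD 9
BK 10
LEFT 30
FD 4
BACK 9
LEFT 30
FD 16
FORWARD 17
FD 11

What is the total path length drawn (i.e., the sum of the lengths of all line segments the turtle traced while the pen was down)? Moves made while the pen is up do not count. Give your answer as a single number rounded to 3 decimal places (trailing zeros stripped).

Executing turtle program step by step:
Start: pos=(0,0), heading=0, pen down
LT 60: heading 0 -> 60
FD 8: (0,0) -> (4,6.928) [heading=60, draw]
FD 12: (4,6.928) -> (10,17.321) [heading=60, draw]
FD 9: (10,17.321) -> (14.5,25.115) [heading=60, draw]
BK 10: (14.5,25.115) -> (9.5,16.454) [heading=60, draw]
LT 30: heading 60 -> 90
FD 4: (9.5,16.454) -> (9.5,20.454) [heading=90, draw]
BK 9: (9.5,20.454) -> (9.5,11.454) [heading=90, draw]
LT 30: heading 90 -> 120
FD 16: (9.5,11.454) -> (1.5,25.311) [heading=120, draw]
FD 17: (1.5,25.311) -> (-7,40.033) [heading=120, draw]
FD 11: (-7,40.033) -> (-12.5,49.56) [heading=120, draw]
Final: pos=(-12.5,49.56), heading=120, 9 segment(s) drawn

Segment lengths:
  seg 1: (0,0) -> (4,6.928), length = 8
  seg 2: (4,6.928) -> (10,17.321), length = 12
  seg 3: (10,17.321) -> (14.5,25.115), length = 9
  seg 4: (14.5,25.115) -> (9.5,16.454), length = 10
  seg 5: (9.5,16.454) -> (9.5,20.454), length = 4
  seg 6: (9.5,20.454) -> (9.5,11.454), length = 9
  seg 7: (9.5,11.454) -> (1.5,25.311), length = 16
  seg 8: (1.5,25.311) -> (-7,40.033), length = 17
  seg 9: (-7,40.033) -> (-12.5,49.56), length = 11
Total = 96

Answer: 96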